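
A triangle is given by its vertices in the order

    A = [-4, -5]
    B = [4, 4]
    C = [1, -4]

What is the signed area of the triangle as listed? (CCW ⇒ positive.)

Σ = (4) + (-20) + (-21) = -37
Signed area = Σ/2 = -18.5 (negative ⇒ clockwise traversal).

-18.5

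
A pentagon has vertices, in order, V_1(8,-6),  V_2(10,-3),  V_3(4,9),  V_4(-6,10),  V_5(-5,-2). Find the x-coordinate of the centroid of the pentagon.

Apply the shoelace (surveyor's) formula. First the cross-terms c_i = x_i·y_{i+1} − x_{i+1}·y_i:
  36, 102, 94, 62, 46  ⇒  2A = 340, A = 170.
Then Σ (x_i + x_{i+1})·c_i = 1344, so x̄ = 1344 / (6·170) = 112/85.

112/85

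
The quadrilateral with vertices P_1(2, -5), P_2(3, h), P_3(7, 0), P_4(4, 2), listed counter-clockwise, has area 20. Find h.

-7

Write out the shoelace sum; only the two edges meeting at P_2 involve h:
2·Area = [(2·h − 3·(-5)) + (3·0 − 7·h)] + -10
       = -5·h + 5 = 40
⇒ h = -7.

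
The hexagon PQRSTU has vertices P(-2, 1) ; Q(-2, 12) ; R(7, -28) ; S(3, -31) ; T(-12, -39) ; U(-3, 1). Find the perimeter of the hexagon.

116

|PQ| = √((0)² + (11)²) = √121 = 11
|QR| = √((9)² + (-40)²) = √1681 = 41
|RS| = √((-4)² + (-3)²) = √25 = 5
|ST| = √((-15)² + (-8)²) = √289 = 17
|TU| = √((9)² + (40)²) = √1681 = 41
|UP| = √((1)² + (0)²) = √1 = 1
Perimeter = 11 + 41 + 5 + 17 + 41 + 1 = 116.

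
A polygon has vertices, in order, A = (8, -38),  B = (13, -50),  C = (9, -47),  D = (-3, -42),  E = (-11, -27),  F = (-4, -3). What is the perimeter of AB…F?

|AB| = √((5)² + (-12)²) = √169 = 13
|BC| = √((-4)² + (3)²) = √25 = 5
|CD| = √((-12)² + (5)²) = √169 = 13
|DE| = √((-8)² + (15)²) = √289 = 17
|EF| = √((7)² + (24)²) = √625 = 25
|FA| = √((12)² + (-35)²) = √1369 = 37
Perimeter = 13 + 5 + 13 + 17 + 25 + 37 = 110.

110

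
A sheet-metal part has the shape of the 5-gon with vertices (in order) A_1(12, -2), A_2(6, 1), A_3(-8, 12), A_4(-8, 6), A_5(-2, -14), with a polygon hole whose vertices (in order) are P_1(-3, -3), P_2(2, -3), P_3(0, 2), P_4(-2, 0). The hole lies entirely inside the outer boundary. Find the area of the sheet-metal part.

209.5

Outer boundary:
A_1→A_2: (12)(1) − (6)(-2) = 24
A_2→A_3: (6)(12) − (-8)(1) = 80
A_3→A_4: (-8)(6) − (-8)(12) = 48
A_4→A_5: (-8)(-14) − (-2)(6) = 124
A_5→A_1: (-2)(-2) − (12)(-14) = 172
Σ = 448
Area = |Σ|/2 = 224.
Hole:
P_1→P_2: (-3)(-3) − (2)(-3) = 15
P_2→P_3: (2)(2) − (0)(-3) = 4
P_3→P_4: (0)(0) − (-2)(2) = 4
P_4→P_1: (-2)(-3) − (-3)(0) = 6
Σ = 29
Area = |Σ|/2 = 14.5.
Net area = 224 − 14.5 = 209.5.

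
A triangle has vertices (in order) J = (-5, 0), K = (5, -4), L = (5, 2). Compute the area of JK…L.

Apply the shoelace formula: 2A = Σ (x_i·y_{i+1} − x_{i+1}·y_i), indices taken mod 3.
J→K: (-5)(-4) − (5)(0) = 20
K→L: (5)(2) − (5)(-4) = 30
L→J: (5)(0) − (-5)(2) = 10
Σ = 60
Area = |Σ|/2 = 30.

30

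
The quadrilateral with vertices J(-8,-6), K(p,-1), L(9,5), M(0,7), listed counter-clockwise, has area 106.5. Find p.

Write out the shoelace sum; only the two edges meeting at K involve p:
2·Area = [((-8)·(-1) − p·(-6)) + (p·5 − 9·(-1))] + 119
       = 11·p + 136 = 213
⇒ p = 7.

7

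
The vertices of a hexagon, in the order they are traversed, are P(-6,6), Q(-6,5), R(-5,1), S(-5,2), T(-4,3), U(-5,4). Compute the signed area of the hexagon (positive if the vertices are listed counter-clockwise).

Cross-terms: 6, 19, -5, -7, -1, -6  ⇒  Σ = 6
Signed area = Σ/2 = 3 (positive ⇒ counter-clockwise traversal).

3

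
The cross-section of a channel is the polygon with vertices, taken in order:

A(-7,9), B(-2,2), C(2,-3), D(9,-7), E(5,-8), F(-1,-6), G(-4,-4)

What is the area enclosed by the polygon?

70

Cross-terms: 4, 2, 13, -37, -38, -20, -64  ⇒  Σ = -140
Area = |Σ|/2 = 70.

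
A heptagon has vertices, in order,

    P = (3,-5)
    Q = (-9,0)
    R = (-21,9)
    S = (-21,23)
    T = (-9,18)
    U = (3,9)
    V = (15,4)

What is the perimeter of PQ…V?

|PQ| = √((-12)² + (5)²) = √169 = 13
|QR| = √((-12)² + (9)²) = √225 = 15
|RS| = √((0)² + (14)²) = √196 = 14
|ST| = √((12)² + (-5)²) = √169 = 13
|TU| = √((12)² + (-9)²) = √225 = 15
|UV| = √((12)² + (-5)²) = √169 = 13
|VP| = √((-12)² + (-9)²) = √225 = 15
Perimeter = 13 + 15 + 14 + 13 + 15 + 13 + 15 = 98.

98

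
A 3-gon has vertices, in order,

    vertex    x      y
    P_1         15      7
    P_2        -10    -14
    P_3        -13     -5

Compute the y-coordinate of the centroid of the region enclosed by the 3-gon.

-4

Apply the surveyor's formula. First the cross-terms c_i = x_i·y_{i+1} − x_{i+1}·y_i:
  -140, -132, -16  ⇒  2A = -288, A = -144.
Then Σ (y_i + y_{i+1})·c_i = 3456, so ȳ = 3456 / (6·(-144)) = -4.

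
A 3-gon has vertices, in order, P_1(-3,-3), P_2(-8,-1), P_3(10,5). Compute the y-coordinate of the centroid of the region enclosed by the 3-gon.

1/3

Apply Gauss's area formula. First the cross-terms c_i = x_i·y_{i+1} − x_{i+1}·y_i:
  -21, -30, -15  ⇒  2A = -66, A = -33.
Then Σ (y_i + y_{i+1})·c_i = -66, so ȳ = -66 / (6·(-33)) = 1/3.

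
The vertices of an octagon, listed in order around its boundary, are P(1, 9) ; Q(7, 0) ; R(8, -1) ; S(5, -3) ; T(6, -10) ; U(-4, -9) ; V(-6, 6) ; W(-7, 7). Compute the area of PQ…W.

181.5

Σ = (-63) + (-7) + (-19) + (-32) + (-94) + (-78) + (0) + (-70) = -363
Area = |Σ|/2 = 181.5.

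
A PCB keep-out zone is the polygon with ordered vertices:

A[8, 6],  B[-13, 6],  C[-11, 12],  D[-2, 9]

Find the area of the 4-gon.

Cross-terms: 126, -90, -75, -84  ⇒  Σ = -123
Area = |Σ|/2 = 61.5.

61.5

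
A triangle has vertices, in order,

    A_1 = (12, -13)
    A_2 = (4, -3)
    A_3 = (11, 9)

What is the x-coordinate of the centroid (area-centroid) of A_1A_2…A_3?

Apply the shoelace (surveyor's) formula. First the cross-terms c_i = x_i·y_{i+1} − x_{i+1}·y_i:
  16, 69, -251  ⇒  2A = -166, A = -83.
Then Σ (x_i + x_{i+1})·c_i = -4482, so x̄ = -4482 / (6·(-83)) = 9.

9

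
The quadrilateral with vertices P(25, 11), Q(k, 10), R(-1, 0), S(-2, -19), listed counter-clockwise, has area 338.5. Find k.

5

The doubled signed area Σ (x_i y_{i+1} − x_{i+1} y_i) is linear in k.
With k=0 it equals 732; the coefficient of k is -11 (from the two edges through Q).
So -11·k + 732 = 2·338.5 = 677 ⇒ k = 5.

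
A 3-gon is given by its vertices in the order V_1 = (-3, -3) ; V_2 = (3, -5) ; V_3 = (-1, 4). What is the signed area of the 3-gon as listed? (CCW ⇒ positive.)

V_1→V_2: (-3)(-5) − (3)(-3) = 24
V_2→V_3: (3)(4) − (-1)(-5) = 7
V_3→V_1: (-1)(-3) − (-3)(4) = 15
Σ = 46
Signed area = Σ/2 = 23 (positive ⇒ counter-clockwise traversal).

23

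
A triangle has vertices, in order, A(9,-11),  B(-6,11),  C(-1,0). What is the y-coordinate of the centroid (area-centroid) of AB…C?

Apply the surveyor's formula. First the cross-terms c_i = x_i·y_{i+1} − x_{i+1}·y_i:
  33, 11, 11  ⇒  2A = 55, A = 27.5.
Then Σ (y_i + y_{i+1})·c_i = 0, so ȳ = 0 / (6·27.5) = 0.

0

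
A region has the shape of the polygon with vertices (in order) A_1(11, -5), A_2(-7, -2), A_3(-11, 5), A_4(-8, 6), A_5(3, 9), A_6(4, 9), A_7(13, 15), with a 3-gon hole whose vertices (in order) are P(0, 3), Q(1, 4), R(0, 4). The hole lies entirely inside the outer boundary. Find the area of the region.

262.5

Outer boundary:
Cross-terms: -57, -57, -26, -90, -9, -57, -230  ⇒  Σ = -526
Area = |Σ|/2 = 263.
Hole:
Apply the shoelace formula: 2A = Σ (x_i·y_{i+1} − x_{i+1}·y_i), indices taken mod 3.
Cross-terms: -3, 4, 0  ⇒  Σ = 1
Area = |Σ|/2 = 0.5.
Net area = 263 − 0.5 = 262.5.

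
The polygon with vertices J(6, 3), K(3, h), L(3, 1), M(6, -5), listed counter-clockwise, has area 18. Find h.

5

The doubled signed area Σ (x_i y_{i+1} − x_{i+1} y_i) is linear in h.
With h=0 it equals 21; the coefficient of h is 3 (from the two edges through K).
So 3·h + 21 = 2·18 = 36 ⇒ h = 5.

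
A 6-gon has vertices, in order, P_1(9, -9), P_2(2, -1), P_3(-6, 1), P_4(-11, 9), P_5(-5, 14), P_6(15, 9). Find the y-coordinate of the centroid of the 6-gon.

Apply the shoelace (surveyor's) formula. First the cross-terms c_i = x_i·y_{i+1} − x_{i+1}·y_i:
  9, -4, -43, -109, -255, -216  ⇒  2A = -618, A = -309.
Then Σ (y_i + y_{i+1})·c_i = -8892, so ȳ = -8892 / (6·(-309)) = 494/103.

494/103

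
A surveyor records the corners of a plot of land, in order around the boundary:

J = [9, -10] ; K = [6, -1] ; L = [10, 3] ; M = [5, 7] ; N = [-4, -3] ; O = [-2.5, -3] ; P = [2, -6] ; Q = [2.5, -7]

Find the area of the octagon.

Cross-terms: 51, 28, 55, 13, 4.5, 21, 1, 38  ⇒  Σ = 211.5
Area = |Σ|/2 = 105.75.

105.75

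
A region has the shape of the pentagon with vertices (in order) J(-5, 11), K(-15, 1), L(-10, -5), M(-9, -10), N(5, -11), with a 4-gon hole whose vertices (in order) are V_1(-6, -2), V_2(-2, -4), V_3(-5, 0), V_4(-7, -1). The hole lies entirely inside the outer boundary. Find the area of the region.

218

Outer boundary:
J→K: (-5)(1) − (-15)(11) = 160
K→L: (-15)(-5) − (-10)(1) = 85
L→M: (-10)(-10) − (-9)(-5) = 55
M→N: (-9)(-11) − (5)(-10) = 149
N→J: (5)(11) − (-5)(-11) = 0
Σ = 449
Area = |Σ|/2 = 224.5.
Hole:
Apply the surveyor's formula: 2A = Σ (x_i·y_{i+1} − x_{i+1}·y_i), indices taken mod 4.
Σ = (20) + (-20) + (5) + (8) = 13
Area = |Σ|/2 = 6.5.
Net area = 224.5 − 6.5 = 218.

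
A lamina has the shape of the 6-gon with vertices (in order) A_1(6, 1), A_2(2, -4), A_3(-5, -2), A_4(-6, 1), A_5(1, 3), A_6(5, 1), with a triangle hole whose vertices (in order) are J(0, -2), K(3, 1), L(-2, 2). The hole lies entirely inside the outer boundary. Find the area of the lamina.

41.5

Outer boundary:
Σ = (-26) + (-24) + (-17) + (-19) + (-14) + (-1) = -101
Area = |Σ|/2 = 50.5.
Hole:
Apply the surveyor's formula: 2A = Σ (x_i·y_{i+1} − x_{i+1}·y_i), indices taken mod 3.
Σ = (6) + (8) + (4) = 18
Area = |Σ|/2 = 9.
Net area = 50.5 − 9 = 41.5.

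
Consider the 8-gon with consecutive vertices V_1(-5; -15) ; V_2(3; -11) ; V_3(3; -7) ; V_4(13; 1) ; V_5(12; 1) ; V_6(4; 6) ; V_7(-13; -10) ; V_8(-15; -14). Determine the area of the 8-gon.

250

Apply the shoelace formula: 2A = Σ (x_i·y_{i+1} − x_{i+1}·y_i), indices taken mod 8.
V_1→V_2: (-5)(-11) − (3)(-15) = 100
V_2→V_3: (3)(-7) − (3)(-11) = 12
V_3→V_4: (3)(1) − (13)(-7) = 94
V_4→V_5: (13)(1) − (12)(1) = 1
V_5→V_6: (12)(6) − (4)(1) = 68
V_6→V_7: (4)(-10) − (-13)(6) = 38
V_7→V_8: (-13)(-14) − (-15)(-10) = 32
V_8→V_1: (-15)(-15) − (-5)(-14) = 155
Σ = 500
Area = |Σ|/2 = 250.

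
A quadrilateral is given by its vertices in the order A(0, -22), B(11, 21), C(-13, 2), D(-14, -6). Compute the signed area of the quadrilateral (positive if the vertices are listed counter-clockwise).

475.5

Σ = (242) + (295) + (106) + (308) = 951
Signed area = Σ/2 = 475.5 (positive ⇒ counter-clockwise traversal).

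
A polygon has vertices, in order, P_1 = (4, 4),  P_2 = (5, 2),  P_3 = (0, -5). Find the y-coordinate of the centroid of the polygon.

Apply Gauss's area formula. First the cross-terms c_i = x_i·y_{i+1} − x_{i+1}·y_i:
  -12, -25, 20  ⇒  2A = -17, A = -8.5.
Then Σ (y_i + y_{i+1})·c_i = -17, so ȳ = -17 / (6·(-8.5)) = 1/3.

1/3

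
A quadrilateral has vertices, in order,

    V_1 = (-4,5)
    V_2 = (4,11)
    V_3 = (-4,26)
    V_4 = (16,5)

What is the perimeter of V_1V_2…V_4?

|V_1V_2| = √((8)² + (6)²) = √100 = 10
|V_2V_3| = √((-8)² + (15)²) = √289 = 17
|V_3V_4| = √((20)² + (-21)²) = √841 = 29
|V_4V_1| = √((-20)² + (0)²) = √400 = 20
Perimeter = 10 + 17 + 29 + 20 = 76.

76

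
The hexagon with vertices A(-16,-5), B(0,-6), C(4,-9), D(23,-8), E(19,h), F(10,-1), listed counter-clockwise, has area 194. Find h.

2

Write out the shoelace sum; only the two edges meeting at E involve h:
2·Area = [(23·h − 19·(-8)) + (19·(-1) − 10·h)] + 229
       = 13·h + 362 = 388
⇒ h = 2.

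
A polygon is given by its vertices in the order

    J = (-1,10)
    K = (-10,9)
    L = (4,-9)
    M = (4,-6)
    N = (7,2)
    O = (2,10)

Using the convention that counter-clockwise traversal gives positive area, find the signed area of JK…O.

Apply the shoelace formula: 2A = Σ (x_i·y_{i+1} − x_{i+1}·y_i), indices taken mod 6.
Σ = (91) + (54) + (12) + (50) + (66) + (30) = 303
Signed area = Σ/2 = 151.5 (positive ⇒ counter-clockwise traversal).

151.5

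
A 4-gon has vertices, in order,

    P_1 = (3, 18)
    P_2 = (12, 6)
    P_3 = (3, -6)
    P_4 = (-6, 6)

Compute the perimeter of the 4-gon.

|P_1P_2| = √((9)² + (-12)²) = √225 = 15
|P_2P_3| = √((-9)² + (-12)²) = √225 = 15
|P_3P_4| = √((-9)² + (12)²) = √225 = 15
|P_4P_1| = √((9)² + (12)²) = √225 = 15
Perimeter = 15 + 15 + 15 + 15 = 60.

60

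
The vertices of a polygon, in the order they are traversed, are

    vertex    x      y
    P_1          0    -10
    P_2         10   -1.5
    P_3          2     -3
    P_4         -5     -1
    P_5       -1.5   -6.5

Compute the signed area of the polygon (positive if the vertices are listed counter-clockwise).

51

P_1→P_2: (0)(-1.5) − (10)(-10) = 100
P_2→P_3: (10)(-3) − (2)(-1.5) = -27
P_3→P_4: (2)(-1) − (-5)(-3) = -17
P_4→P_5: (-5)(-6.5) − (-1.5)(-1) = 31
P_5→P_1: (-1.5)(-10) − (0)(-6.5) = 15
Σ = 102
Signed area = Σ/2 = 51 (positive ⇒ counter-clockwise traversal).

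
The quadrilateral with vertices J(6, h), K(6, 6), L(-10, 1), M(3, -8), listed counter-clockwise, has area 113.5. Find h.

Write out the shoelace sum; only the two edges meeting at J involve h:
2·Area = [(3·h − 6·(-8)) + (6·6 − 6·h)] + 143
       = -3·h + 227 = 227
⇒ h = 0.

0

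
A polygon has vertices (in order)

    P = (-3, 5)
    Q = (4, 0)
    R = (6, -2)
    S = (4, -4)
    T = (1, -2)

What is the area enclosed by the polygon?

Σ = (-20) + (-8) + (-16) + (-4) + (-1) = -49
Area = |Σ|/2 = 24.5.

24.5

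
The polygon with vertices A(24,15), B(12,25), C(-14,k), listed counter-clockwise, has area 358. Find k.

-13

Write out the shoelace sum; only the two edges meeting at C involve k:
2·Area = [(12·k − (-14)·25) + ((-14)·15 − 24·k)] + 420
       = -12·k + 560 = 716
⇒ k = -13.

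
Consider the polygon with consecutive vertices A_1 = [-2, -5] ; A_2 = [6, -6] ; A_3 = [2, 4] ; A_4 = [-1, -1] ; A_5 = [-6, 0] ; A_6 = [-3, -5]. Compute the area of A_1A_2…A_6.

54.5

A_1→A_2: (-2)(-6) − (6)(-5) = 42
A_2→A_3: (6)(4) − (2)(-6) = 36
A_3→A_4: (2)(-1) − (-1)(4) = 2
A_4→A_5: (-1)(0) − (-6)(-1) = -6
A_5→A_6: (-6)(-5) − (-3)(0) = 30
A_6→A_1: (-3)(-5) − (-2)(-5) = 5
Σ = 109
Area = |Σ|/2 = 54.5.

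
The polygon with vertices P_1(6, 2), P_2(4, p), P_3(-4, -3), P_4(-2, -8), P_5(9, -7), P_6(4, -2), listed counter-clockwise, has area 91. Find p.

The doubled signed area Σ (x_i y_{i+1} − x_{i+1} y_i) is linear in p.
With p=0 it equals 122; the coefficient of p is 10 (from the two edges through P_2).
So 10·p + 122 = 2·91 = 182 ⇒ p = 6.

6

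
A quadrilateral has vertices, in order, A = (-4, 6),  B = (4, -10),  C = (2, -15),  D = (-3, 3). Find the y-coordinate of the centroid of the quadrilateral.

Apply the surveyor's formula. First the cross-terms c_i = x_i·y_{i+1} − x_{i+1}·y_i:
  16, -40, -39, -6  ⇒  2A = -69, A = -34.5.
Then Σ (y_i + y_{i+1})·c_i = 1350, so ȳ = 1350 / (6·(-34.5)) = -150/23.

-150/23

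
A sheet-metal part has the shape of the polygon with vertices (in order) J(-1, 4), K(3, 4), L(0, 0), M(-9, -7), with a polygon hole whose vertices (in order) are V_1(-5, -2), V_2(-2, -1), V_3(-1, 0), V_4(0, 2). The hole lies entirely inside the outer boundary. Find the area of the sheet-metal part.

25.5

Outer boundary:
Apply Gauss's area formula: 2A = Σ (x_i·y_{i+1} − x_{i+1}·y_i), indices taken mod 4.
Σ = (-16) + (0) + (0) + (-43) = -59
Area = |Σ|/2 = 29.5.
Hole:
Apply the shoelace (surveyor's) formula: 2A = Σ (x_i·y_{i+1} − x_{i+1}·y_i), indices taken mod 4.
Σ = (1) + (-1) + (-2) + (10) = 8
Area = |Σ|/2 = 4.
Net area = 29.5 − 4 = 25.5.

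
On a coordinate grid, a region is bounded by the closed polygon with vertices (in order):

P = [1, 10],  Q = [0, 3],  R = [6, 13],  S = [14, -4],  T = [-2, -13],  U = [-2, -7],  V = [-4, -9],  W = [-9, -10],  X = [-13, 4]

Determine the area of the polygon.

387

P→Q: (1)(3) − (0)(10) = 3
Q→R: (0)(13) − (6)(3) = -18
R→S: (6)(-4) − (14)(13) = -206
S→T: (14)(-13) − (-2)(-4) = -190
T→U: (-2)(-7) − (-2)(-13) = -12
U→V: (-2)(-9) − (-4)(-7) = -10
V→W: (-4)(-10) − (-9)(-9) = -41
W→X: (-9)(4) − (-13)(-10) = -166
X→P: (-13)(10) − (1)(4) = -134
Σ = -774
Area = |Σ|/2 = 387.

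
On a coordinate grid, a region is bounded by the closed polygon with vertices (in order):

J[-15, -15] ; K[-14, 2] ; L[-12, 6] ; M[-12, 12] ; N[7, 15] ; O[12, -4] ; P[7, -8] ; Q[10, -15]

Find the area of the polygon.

Apply the shoelace (surveyor's) formula: 2A = Σ (x_i·y_{i+1} − x_{i+1}·y_i), indices taken mod 8.
Σ = (-240) + (-60) + (-72) + (-264) + (-208) + (-68) + (-25) + (-375) = -1312
Area = |Σ|/2 = 656.

656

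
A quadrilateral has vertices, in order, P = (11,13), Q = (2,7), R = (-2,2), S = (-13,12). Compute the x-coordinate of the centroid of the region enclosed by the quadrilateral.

Apply the shoelace formula. First the cross-terms c_i = x_i·y_{i+1} − x_{i+1}·y_i:
  51, 18, 2, -301  ⇒  2A = -230, A = -115.
Then Σ (x_i + x_{i+1})·c_i = 1235, so x̄ = 1235 / (6·(-115)) = -247/138.

-247/138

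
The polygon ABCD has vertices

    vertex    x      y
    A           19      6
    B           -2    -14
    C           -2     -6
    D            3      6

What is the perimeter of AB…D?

|AB| = √((-21)² + (-20)²) = √841 = 29
|BC| = √((0)² + (8)²) = √64 = 8
|CD| = √((5)² + (12)²) = √169 = 13
|DA| = √((16)² + (0)²) = √256 = 16
Perimeter = 29 + 8 + 13 + 16 = 66.

66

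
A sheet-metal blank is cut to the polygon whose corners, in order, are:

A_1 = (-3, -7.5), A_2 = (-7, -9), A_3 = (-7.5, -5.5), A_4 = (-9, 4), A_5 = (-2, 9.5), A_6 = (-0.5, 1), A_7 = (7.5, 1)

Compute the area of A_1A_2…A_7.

135

A_1→A_2: (-3)(-9) − (-7)(-7.5) = -25.5
A_2→A_3: (-7)(-5.5) − (-7.5)(-9) = -29
A_3→A_4: (-7.5)(4) − (-9)(-5.5) = -79.5
A_4→A_5: (-9)(9.5) − (-2)(4) = -77.5
A_5→A_6: (-2)(1) − (-0.5)(9.5) = 2.75
A_6→A_7: (-0.5)(1) − (7.5)(1) = -8
A_7→A_1: (7.5)(-7.5) − (-3)(1) = -53.25
Σ = -270
Area = |Σ|/2 = 135.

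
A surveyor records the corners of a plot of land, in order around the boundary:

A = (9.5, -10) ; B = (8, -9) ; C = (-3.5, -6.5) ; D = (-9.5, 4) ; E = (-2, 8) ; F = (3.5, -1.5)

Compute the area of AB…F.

139.25

Σ = (-5.5) + (-83.5) + (-75.75) + (-68) + (-25) + (-20.75) = -278.5
Area = |Σ|/2 = 139.25.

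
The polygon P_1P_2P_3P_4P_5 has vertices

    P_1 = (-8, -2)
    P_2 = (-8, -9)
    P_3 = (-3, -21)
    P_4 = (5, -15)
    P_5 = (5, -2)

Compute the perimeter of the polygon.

|P_1P_2| = √((0)² + (-7)²) = √49 = 7
|P_2P_3| = √((5)² + (-12)²) = √169 = 13
|P_3P_4| = √((8)² + (6)²) = √100 = 10
|P_4P_5| = √((0)² + (13)²) = √169 = 13
|P_5P_1| = √((-13)² + (0)²) = √169 = 13
Perimeter = 7 + 13 + 10 + 13 + 13 = 56.

56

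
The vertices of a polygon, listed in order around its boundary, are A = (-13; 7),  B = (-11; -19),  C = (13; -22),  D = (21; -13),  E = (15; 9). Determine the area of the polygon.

Cross-terms: 324, 489, 293, 384, 222  ⇒  Σ = 1712
Area = |Σ|/2 = 856.

856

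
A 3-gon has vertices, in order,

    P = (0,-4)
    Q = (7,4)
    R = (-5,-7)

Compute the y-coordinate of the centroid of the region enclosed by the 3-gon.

-7/3

Apply the shoelace (surveyor's) formula. First the cross-terms c_i = x_i·y_{i+1} − x_{i+1}·y_i:
  28, -29, 20  ⇒  2A = 19, A = 9.5.
Then Σ (y_i + y_{i+1})·c_i = -133, so ȳ = -133 / (6·9.5) = -7/3.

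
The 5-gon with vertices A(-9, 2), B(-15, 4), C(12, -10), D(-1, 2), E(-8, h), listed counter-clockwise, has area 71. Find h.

The doubled signed area Σ (x_i y_{i+1} − x_{i+1} y_i) is linear in h.
With h=0 it equals 110; the coefficient of h is 8 (from the two edges through E).
So 8·h + 110 = 2·71 = 142 ⇒ h = 4.

4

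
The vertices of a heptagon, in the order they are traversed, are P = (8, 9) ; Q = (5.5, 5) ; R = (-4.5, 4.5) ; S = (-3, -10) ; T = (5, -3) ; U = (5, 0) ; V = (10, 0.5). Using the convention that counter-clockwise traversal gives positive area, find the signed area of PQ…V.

129.375

Apply the surveyor's formula: 2A = Σ (x_i·y_{i+1} − x_{i+1}·y_i), indices taken mod 7.
Σ = (-9.5) + (47.25) + (58.5) + (59) + (15) + (2.5) + (86) = 258.75
Signed area = Σ/2 = 129.375 (positive ⇒ counter-clockwise traversal).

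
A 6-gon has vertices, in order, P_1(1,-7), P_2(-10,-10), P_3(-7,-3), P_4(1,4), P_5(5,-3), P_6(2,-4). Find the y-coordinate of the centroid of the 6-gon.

Apply the shoelace formula. First the cross-terms c_i = x_i·y_{i+1} − x_{i+1}·y_i:
  -80, -40, -25, -23, -14, -10  ⇒  2A = -192, A = -96.
Then Σ (y_i + y_{i+1})·c_i = 2040, so ȳ = 2040 / (6·(-96)) = -85/24.

-85/24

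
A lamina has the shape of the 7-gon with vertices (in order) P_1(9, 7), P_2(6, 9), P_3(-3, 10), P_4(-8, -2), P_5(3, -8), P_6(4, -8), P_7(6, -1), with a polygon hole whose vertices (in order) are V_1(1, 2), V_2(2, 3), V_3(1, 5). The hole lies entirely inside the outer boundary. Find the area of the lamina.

Outer boundary:
Apply Gauss's area formula: 2A = Σ (x_i·y_{i+1} − x_{i+1}·y_i), indices taken mod 7.
Cross-terms: 39, 87, 86, 70, 8, 44, 51  ⇒  Σ = 385
Area = |Σ|/2 = 192.5.
Hole:
V_1→V_2: (1)(3) − (2)(2) = -1
V_2→V_3: (2)(5) − (1)(3) = 7
V_3→V_1: (1)(2) − (1)(5) = -3
Σ = 3
Area = |Σ|/2 = 1.5.
Net area = 192.5 − 1.5 = 191.

191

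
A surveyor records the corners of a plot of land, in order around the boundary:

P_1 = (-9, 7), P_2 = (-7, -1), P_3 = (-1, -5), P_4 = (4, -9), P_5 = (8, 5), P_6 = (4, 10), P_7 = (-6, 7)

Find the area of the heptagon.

Apply the shoelace (surveyor's) formula: 2A = Σ (x_i·y_{i+1} − x_{i+1}·y_i), indices taken mod 7.
Σ = (58) + (34) + (29) + (92) + (60) + (88) + (21) = 382
Area = |Σ|/2 = 191.

191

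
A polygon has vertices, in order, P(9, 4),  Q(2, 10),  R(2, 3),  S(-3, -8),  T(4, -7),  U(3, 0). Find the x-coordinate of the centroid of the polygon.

19/7

Apply Gauss's area formula. First the cross-terms c_i = x_i·y_{i+1} − x_{i+1}·y_i:
  82, -14, -7, 53, 21, 12  ⇒  2A = 147, A = 73.5.
Then Σ (x_i + x_{i+1})·c_i = 1197, so x̄ = 1197 / (6·73.5) = 19/7.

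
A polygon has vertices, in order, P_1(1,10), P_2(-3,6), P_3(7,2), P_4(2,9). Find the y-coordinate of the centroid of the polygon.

175/29

Apply the surveyor's formula. First the cross-terms c_i = x_i·y_{i+1} − x_{i+1}·y_i:
  36, -48, 59, 11  ⇒  2A = 58, A = 29.
Then Σ (y_i + y_{i+1})·c_i = 1050, so ȳ = 1050 / (6·29) = 175/29.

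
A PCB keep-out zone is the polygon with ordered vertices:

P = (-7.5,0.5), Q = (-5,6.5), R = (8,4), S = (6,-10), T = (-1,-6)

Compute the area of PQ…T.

156.875

Σ = (-46.25) + (-72) + (-104) + (-46) + (-45.5) = -313.75
Area = |Σ|/2 = 156.875.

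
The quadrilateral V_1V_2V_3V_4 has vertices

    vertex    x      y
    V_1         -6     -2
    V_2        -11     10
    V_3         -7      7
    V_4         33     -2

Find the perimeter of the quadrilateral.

98

|V_1V_2| = √((-5)² + (12)²) = √169 = 13
|V_2V_3| = √((4)² + (-3)²) = √25 = 5
|V_3V_4| = √((40)² + (-9)²) = √1681 = 41
|V_4V_1| = √((-39)² + (0)²) = √1521 = 39
Perimeter = 13 + 5 + 41 + 39 = 98.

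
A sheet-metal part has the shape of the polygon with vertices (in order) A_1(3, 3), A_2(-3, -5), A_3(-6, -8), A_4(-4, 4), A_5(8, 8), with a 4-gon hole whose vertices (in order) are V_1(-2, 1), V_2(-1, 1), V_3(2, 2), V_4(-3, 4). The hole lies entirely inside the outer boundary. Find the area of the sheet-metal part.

Outer boundary:
Apply the surveyor's formula: 2A = Σ (x_i·y_{i+1} − x_{i+1}·y_i), indices taken mod 5.
Cross-terms: -6, -6, -56, -64, 0  ⇒  Σ = -132
Area = |Σ|/2 = 66.
Hole:
Apply the shoelace (surveyor's) formula: 2A = Σ (x_i·y_{i+1} − x_{i+1}·y_i), indices taken mod 4.
Cross-terms: -1, -4, 14, 5  ⇒  Σ = 14
Area = |Σ|/2 = 7.
Net area = 66 − 7 = 59.

59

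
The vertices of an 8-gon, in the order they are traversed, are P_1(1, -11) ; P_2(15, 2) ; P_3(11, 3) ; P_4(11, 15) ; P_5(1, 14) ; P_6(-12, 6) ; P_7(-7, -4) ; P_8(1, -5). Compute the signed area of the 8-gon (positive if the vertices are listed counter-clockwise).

379

Apply the shoelace formula: 2A = Σ (x_i·y_{i+1} − x_{i+1}·y_i), indices taken mod 8.
Σ = (167) + (23) + (132) + (139) + (174) + (90) + (39) + (-6) = 758
Signed area = Σ/2 = 379 (positive ⇒ counter-clockwise traversal).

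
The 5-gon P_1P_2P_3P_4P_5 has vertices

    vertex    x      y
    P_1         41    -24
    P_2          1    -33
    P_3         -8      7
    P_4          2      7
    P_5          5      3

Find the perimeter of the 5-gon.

|P_1P_2| = √((-40)² + (-9)²) = √1681 = 41
|P_2P_3| = √((-9)² + (40)²) = √1681 = 41
|P_3P_4| = √((10)² + (0)²) = √100 = 10
|P_4P_5| = √((3)² + (-4)²) = √25 = 5
|P_5P_1| = √((36)² + (-27)²) = √2025 = 45
Perimeter = 41 + 41 + 10 + 5 + 45 = 142.

142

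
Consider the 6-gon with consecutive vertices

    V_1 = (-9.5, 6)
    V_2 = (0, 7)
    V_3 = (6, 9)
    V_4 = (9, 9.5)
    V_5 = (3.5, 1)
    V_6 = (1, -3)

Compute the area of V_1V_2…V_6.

95.375

V_1→V_2: (-9.5)(7) − (0)(6) = -66.5
V_2→V_3: (0)(9) − (6)(7) = -42
V_3→V_4: (6)(9.5) − (9)(9) = -24
V_4→V_5: (9)(1) − (3.5)(9.5) = -24.25
V_5→V_6: (3.5)(-3) − (1)(1) = -11.5
V_6→V_1: (1)(6) − (-9.5)(-3) = -22.5
Σ = -190.75
Area = |Σ|/2 = 95.375.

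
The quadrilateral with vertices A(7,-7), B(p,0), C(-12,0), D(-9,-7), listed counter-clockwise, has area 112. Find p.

The doubled signed area Σ (x_i y_{i+1} − x_{i+1} y_i) is linear in p.
With p=0 it equals 196; the coefficient of p is 7 (from the two edges through B).
So 7·p + 196 = 2·112 = 224 ⇒ p = 4.

4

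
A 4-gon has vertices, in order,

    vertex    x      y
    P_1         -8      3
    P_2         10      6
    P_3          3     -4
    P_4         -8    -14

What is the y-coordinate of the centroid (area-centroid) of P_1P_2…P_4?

Apply the shoelace formula. First the cross-terms c_i = x_i·y_{i+1} − x_{i+1}·y_i:
  -78, -58, -74, -136  ⇒  2A = -346, A = -173.
Then Σ (y_i + y_{i+1})·c_i = 2010, so ȳ = 2010 / (6·(-173)) = -335/173.

-335/173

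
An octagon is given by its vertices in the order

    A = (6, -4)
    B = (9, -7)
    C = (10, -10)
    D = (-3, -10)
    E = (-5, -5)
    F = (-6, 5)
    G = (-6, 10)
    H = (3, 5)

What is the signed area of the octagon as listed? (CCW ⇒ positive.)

-189

Apply the shoelace formula: 2A = Σ (x_i·y_{i+1} − x_{i+1}·y_i), indices taken mod 8.
Σ = (-6) + (-20) + (-130) + (-35) + (-55) + (-30) + (-60) + (-42) = -378
Signed area = Σ/2 = -189 (negative ⇒ clockwise traversal).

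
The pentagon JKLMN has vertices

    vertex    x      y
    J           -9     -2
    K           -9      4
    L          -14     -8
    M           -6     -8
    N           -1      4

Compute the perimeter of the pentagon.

50

|JK| = √((0)² + (6)²) = √36 = 6
|KL| = √((-5)² + (-12)²) = √169 = 13
|LM| = √((8)² + (0)²) = √64 = 8
|MN| = √((5)² + (12)²) = √169 = 13
|NJ| = √((-8)² + (-6)²) = √100 = 10
Perimeter = 6 + 13 + 8 + 13 + 10 = 50.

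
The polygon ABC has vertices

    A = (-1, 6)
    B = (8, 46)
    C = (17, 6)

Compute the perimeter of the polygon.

100

|AB| = √((9)² + (40)²) = √1681 = 41
|BC| = √((9)² + (-40)²) = √1681 = 41
|CA| = √((-18)² + (0)²) = √324 = 18
Perimeter = 41 + 41 + 18 = 100.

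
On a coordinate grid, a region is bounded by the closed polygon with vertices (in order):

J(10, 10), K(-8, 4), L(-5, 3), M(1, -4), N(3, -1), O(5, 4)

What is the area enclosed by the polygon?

Σ = (120) + (-4) + (17) + (11) + (17) + (10) = 171
Area = |Σ|/2 = 85.5.

85.5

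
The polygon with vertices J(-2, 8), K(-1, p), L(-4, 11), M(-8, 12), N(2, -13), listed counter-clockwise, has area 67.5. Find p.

14

Write out the shoelace sum; only the two edges meeting at K involve p:
2·Area = [((-2)·p − (-1)·8) + ((-1)·11 − (-4)·p)] + 110
       = 2·p + 107 = 135
⇒ p = 14.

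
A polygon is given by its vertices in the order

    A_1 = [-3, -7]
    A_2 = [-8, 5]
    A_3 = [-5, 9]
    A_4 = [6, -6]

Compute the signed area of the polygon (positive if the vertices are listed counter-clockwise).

-101

A_1→A_2: (-3)(5) − (-8)(-7) = -71
A_2→A_3: (-8)(9) − (-5)(5) = -47
A_3→A_4: (-5)(-6) − (6)(9) = -24
A_4→A_1: (6)(-7) − (-3)(-6) = -60
Σ = -202
Signed area = Σ/2 = -101 (negative ⇒ clockwise traversal).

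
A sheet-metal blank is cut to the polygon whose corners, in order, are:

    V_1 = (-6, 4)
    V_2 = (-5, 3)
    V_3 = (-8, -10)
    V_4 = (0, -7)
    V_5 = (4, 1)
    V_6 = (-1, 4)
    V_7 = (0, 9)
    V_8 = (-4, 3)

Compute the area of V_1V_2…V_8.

103

Apply the shoelace formula: 2A = Σ (x_i·y_{i+1} − x_{i+1}·y_i), indices taken mod 8.
Σ = (2) + (74) + (56) + (28) + (17) + (-9) + (36) + (2) = 206
Area = |Σ|/2 = 103.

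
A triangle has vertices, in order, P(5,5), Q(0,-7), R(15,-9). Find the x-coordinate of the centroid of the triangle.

20/3

Apply Gauss's area formula. First the cross-terms c_i = x_i·y_{i+1} − x_{i+1}·y_i:
  -35, 105, 120  ⇒  2A = 190, A = 95.
Then Σ (x_i + x_{i+1})·c_i = 3800, so x̄ = 3800 / (6·95) = 20/3.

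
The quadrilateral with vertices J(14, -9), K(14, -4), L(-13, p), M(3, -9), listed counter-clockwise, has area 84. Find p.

Write out the shoelace sum; only the two edges meeting at L involve p:
2·Area = [(14·p − (-13)·(-4)) + ((-13)·(-9) − 3·p)] + 169
       = 11·p + 234 = 168
⇒ p = -6.

-6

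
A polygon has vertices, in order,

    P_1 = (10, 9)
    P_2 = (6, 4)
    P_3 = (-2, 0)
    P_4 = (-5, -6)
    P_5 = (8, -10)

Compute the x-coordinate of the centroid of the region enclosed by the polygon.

Apply Gauss's area formula. First the cross-terms c_i = x_i·y_{i+1} − x_{i+1}·y_i:
  -14, 8, 12, 98, 172  ⇒  2A = 276, A = 138.
Then Σ (x_i + x_{i+1})·c_i = 3114, so x̄ = 3114 / (6·138) = 173/46.

173/46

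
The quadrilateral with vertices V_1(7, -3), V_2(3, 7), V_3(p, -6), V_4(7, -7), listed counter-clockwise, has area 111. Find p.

-8

Write out the shoelace sum; only the two edges meeting at V_3 involve p:
2·Area = [(3·(-6) − p·7) + (p·(-7) − 7·(-6))] + 86
       = -14·p + 110 = 222
⇒ p = -8.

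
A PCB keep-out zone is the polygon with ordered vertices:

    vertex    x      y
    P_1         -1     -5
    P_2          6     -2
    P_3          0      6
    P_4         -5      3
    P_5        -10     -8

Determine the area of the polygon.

105

Apply Gauss's area formula: 2A = Σ (x_i·y_{i+1} − x_{i+1}·y_i), indices taken mod 5.
Cross-terms: 32, 36, 30, 70, 42  ⇒  Σ = 210
Area = |Σ|/2 = 105.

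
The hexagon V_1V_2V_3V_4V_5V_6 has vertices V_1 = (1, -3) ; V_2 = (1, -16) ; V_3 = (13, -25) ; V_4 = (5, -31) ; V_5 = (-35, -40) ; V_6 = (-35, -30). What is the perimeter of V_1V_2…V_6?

|V_1V_2| = √((0)² + (-13)²) = √169 = 13
|V_2V_3| = √((12)² + (-9)²) = √225 = 15
|V_3V_4| = √((-8)² + (-6)²) = √100 = 10
|V_4V_5| = √((-40)² + (-9)²) = √1681 = 41
|V_5V_6| = √((0)² + (10)²) = √100 = 10
|V_6V_1| = √((36)² + (27)²) = √2025 = 45
Perimeter = 13 + 15 + 10 + 41 + 10 + 45 = 134.

134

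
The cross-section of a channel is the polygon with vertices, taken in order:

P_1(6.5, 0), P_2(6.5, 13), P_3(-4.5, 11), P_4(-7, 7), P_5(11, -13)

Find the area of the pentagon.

179.25

Apply the shoelace formula: 2A = Σ (x_i·y_{i+1} − x_{i+1}·y_i), indices taken mod 5.
P_1→P_2: (6.5)(13) − (6.5)(0) = 84.5
P_2→P_3: (6.5)(11) − (-4.5)(13) = 130
P_3→P_4: (-4.5)(7) − (-7)(11) = 45.5
P_4→P_5: (-7)(-13) − (11)(7) = 14
P_5→P_1: (11)(0) − (6.5)(-13) = 84.5
Σ = 358.5
Area = |Σ|/2 = 179.25.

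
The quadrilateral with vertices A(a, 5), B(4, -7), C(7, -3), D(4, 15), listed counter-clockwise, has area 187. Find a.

The doubled signed area Σ (x_i y_{i+1} − x_{i+1} y_i) is linear in a.
With a=0 it equals 154; the coefficient of a is -22 (from the two edges through A).
So -22·a + 154 = 2·187 = 374 ⇒ a = -10.

-10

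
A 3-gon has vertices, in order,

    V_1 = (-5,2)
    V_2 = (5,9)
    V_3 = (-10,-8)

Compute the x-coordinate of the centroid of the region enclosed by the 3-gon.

-10/3

Apply the shoelace (surveyor's) formula. First the cross-terms c_i = x_i·y_{i+1} − x_{i+1}·y_i:
  -55, 50, -60  ⇒  2A = -65, A = -32.5.
Then Σ (x_i + x_{i+1})·c_i = 650, so x̄ = 650 / (6·(-32.5)) = -10/3.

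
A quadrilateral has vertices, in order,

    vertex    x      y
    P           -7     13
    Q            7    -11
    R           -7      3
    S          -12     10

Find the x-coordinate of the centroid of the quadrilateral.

-4

Apply the shoelace formula. First the cross-terms c_i = x_i·y_{i+1} − x_{i+1}·y_i:
  -14, -56, -34, -86  ⇒  2A = -190, A = -95.
Then Σ (x_i + x_{i+1})·c_i = 2280, so x̄ = 2280 / (6·(-95)) = -4.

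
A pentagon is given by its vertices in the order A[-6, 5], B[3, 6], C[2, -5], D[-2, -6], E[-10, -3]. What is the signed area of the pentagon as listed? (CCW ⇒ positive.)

-111

Apply the shoelace formula: 2A = Σ (x_i·y_{i+1} − x_{i+1}·y_i), indices taken mod 5.
Σ = (-51) + (-27) + (-22) + (-54) + (-68) = -222
Signed area = Σ/2 = -111 (negative ⇒ clockwise traversal).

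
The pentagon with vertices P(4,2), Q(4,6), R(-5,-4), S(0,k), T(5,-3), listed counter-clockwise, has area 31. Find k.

The doubled signed area Σ (x_i y_{i+1} − x_{i+1} y_i) is linear in k.
With k=0 it equals 52; the coefficient of k is -10 (from the two edges through S).
So -10·k + 52 = 2·31 = 62 ⇒ k = -1.

-1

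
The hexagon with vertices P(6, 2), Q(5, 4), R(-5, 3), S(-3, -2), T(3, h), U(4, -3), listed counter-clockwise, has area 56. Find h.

Write out the shoelace sum; only the two edges meeting at T involve h:
2·Area = [((-3)·h − 3·(-2)) + (3·(-3) − 4·h)] + 94
       = -7·h + 91 = 112
⇒ h = -3.

-3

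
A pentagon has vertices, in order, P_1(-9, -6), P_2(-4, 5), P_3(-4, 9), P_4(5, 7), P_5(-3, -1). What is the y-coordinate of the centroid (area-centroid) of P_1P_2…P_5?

Apply the shoelace (surveyor's) formula. First the cross-terms c_i = x_i·y_{i+1} − x_{i+1}·y_i:
  -69, -16, -73, 16, 9  ⇒  2A = -133, A = -66.5.
Then Σ (y_i + y_{i+1})·c_i = -1290, so ȳ = -1290 / (6·(-66.5)) = 430/133.

430/133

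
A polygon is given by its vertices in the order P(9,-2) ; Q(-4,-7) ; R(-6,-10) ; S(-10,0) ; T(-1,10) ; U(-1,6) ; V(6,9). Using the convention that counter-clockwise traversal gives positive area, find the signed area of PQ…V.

Σ = (-71) + (-2) + (-100) + (-100) + (4) + (-45) + (-93) = -407
Signed area = Σ/2 = -203.5 (negative ⇒ clockwise traversal).

-203.5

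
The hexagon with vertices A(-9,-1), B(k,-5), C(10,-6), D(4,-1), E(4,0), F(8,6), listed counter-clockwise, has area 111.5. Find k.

-8

The doubled signed area Σ (x_i y_{i+1} − x_{i+1} y_i) is linear in k.
With k=0 it equals 183; the coefficient of k is -5 (from the two edges through B).
So -5·k + 183 = 2·111.5 = 223 ⇒ k = -8.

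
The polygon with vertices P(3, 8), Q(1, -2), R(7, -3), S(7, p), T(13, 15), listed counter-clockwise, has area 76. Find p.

The doubled signed area Σ (x_i y_{i+1} − x_{i+1} y_i) is linear in p.
With p=0 it equals 182; the coefficient of p is -6 (from the two edges through S).
So -6·p + 182 = 2·76 = 152 ⇒ p = 5.

5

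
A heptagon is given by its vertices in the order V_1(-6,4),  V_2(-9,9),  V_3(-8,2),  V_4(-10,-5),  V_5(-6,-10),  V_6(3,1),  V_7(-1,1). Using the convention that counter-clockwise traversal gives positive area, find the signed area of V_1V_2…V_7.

Apply the shoelace formula: 2A = Σ (x_i·y_{i+1} − x_{i+1}·y_i), indices taken mod 7.
Cross-terms: -18, 54, 60, 70, 24, 4, 2  ⇒  Σ = 196
Signed area = Σ/2 = 98 (positive ⇒ counter-clockwise traversal).

98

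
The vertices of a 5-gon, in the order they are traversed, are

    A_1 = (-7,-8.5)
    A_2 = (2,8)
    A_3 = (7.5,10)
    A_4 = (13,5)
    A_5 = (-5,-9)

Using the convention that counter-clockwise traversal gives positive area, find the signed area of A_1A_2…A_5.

Apply the surveyor's formula: 2A = Σ (x_i·y_{i+1} − x_{i+1}·y_i), indices taken mod 5.
Σ = (-39) + (-40) + (-92.5) + (-92) + (-20.5) = -284
Signed area = Σ/2 = -142 (negative ⇒ clockwise traversal).

-142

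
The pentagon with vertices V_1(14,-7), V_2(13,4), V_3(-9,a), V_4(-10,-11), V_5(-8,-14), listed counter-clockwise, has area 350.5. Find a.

5

Write out the shoelace sum; only the two edges meeting at V_3 involve a:
2·Area = [(13·a − (-9)·4) + ((-9)·(-11) − (-10)·a)] + 451
       = 23·a + 586 = 701
⇒ a = 5.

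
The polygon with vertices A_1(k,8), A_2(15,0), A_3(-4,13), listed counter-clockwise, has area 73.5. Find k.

The doubled signed area Σ (x_i y_{i+1} − x_{i+1} y_i) is linear in k.
With k=0 it equals 43; the coefficient of k is -13 (from the two edges through A_1).
So -13·k + 43 = 2·73.5 = 147 ⇒ k = -8.

-8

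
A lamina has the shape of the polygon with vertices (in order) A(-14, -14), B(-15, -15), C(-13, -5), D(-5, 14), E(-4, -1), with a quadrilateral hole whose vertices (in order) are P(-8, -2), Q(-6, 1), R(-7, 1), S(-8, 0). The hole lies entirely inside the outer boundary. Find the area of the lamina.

Outer boundary:
Σ = (0) + (-120) + (-207) + (61) + (42) = -224
Area = |Σ|/2 = 112.
Hole:
Apply the shoelace (surveyor's) formula: 2A = Σ (x_i·y_{i+1} − x_{i+1}·y_i), indices taken mod 4.
Σ = (-20) + (1) + (8) + (16) = 5
Area = |Σ|/2 = 2.5.
Net area = 112 − 2.5 = 109.5.

109.5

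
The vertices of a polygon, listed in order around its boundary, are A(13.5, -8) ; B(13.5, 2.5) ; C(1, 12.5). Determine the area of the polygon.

65.625

Cross-terms: 141.75, 166.25, -176.75  ⇒  Σ = 131.25
Area = |Σ|/2 = 65.625.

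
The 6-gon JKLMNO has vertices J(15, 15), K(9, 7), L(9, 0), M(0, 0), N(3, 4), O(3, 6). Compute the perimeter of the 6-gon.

|JK| = √((-6)² + (-8)²) = √100 = 10
|KL| = √((0)² + (-7)²) = √49 = 7
|LM| = √((-9)² + (0)²) = √81 = 9
|MN| = √((3)² + (4)²) = √25 = 5
|NO| = √((0)² + (2)²) = √4 = 2
|OJ| = √((12)² + (9)²) = √225 = 15
Perimeter = 10 + 7 + 9 + 5 + 2 + 15 = 48.

48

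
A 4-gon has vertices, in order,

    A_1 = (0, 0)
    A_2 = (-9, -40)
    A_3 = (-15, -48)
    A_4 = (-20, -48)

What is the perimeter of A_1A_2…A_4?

|A_1A_2| = √((-9)² + (-40)²) = √1681 = 41
|A_2A_3| = √((-6)² + (-8)²) = √100 = 10
|A_3A_4| = √((-5)² + (0)²) = √25 = 5
|A_4A_1| = √((20)² + (48)²) = √2704 = 52
Perimeter = 41 + 10 + 5 + 52 = 108.

108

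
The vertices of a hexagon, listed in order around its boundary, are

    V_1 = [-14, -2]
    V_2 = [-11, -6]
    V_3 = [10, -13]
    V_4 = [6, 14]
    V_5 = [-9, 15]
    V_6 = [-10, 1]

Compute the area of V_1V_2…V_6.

437

Apply Gauss's area formula: 2A = Σ (x_i·y_{i+1} − x_{i+1}·y_i), indices taken mod 6.
V_1→V_2: (-14)(-6) − (-11)(-2) = 62
V_2→V_3: (-11)(-13) − (10)(-6) = 203
V_3→V_4: (10)(14) − (6)(-13) = 218
V_4→V_5: (6)(15) − (-9)(14) = 216
V_5→V_6: (-9)(1) − (-10)(15) = 141
V_6→V_1: (-10)(-2) − (-14)(1) = 34
Σ = 874
Area = |Σ|/2 = 437.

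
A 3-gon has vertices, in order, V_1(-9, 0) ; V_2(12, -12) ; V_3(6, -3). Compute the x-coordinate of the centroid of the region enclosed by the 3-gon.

3

Apply the shoelace (surveyor's) formula. First the cross-terms c_i = x_i·y_{i+1} − x_{i+1}·y_i:
  108, 36, -27  ⇒  2A = 117, A = 58.5.
Then Σ (x_i + x_{i+1})·c_i = 1053, so x̄ = 1053 / (6·58.5) = 3.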